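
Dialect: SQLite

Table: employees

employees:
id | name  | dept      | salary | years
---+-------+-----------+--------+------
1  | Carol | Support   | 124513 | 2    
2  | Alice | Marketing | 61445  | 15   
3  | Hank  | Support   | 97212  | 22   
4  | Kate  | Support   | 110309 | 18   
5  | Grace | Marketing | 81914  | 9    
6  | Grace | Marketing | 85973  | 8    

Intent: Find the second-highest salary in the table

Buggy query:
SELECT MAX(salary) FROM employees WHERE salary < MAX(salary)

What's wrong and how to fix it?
Bug: The inner MAX is an aggregate inside WHERE, which is not allowed

Fix: Put the inner MAX in a scalar subquery

Corrected query:
SELECT MAX(salary) FROM employees WHERE salary < (SELECT MAX(salary) FROM employees)

Result:
MAX(salary)
-----------
110309     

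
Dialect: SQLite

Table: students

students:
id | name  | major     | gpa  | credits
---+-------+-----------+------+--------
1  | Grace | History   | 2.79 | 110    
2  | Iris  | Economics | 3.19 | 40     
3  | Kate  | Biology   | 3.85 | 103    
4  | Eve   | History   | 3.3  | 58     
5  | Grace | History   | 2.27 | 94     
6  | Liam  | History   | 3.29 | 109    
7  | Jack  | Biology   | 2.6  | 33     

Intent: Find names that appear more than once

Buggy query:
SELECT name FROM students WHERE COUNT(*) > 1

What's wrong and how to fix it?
Bug: WHERE can't reference COUNT(*); aggregates are computed after WHERE

Fix: Group first, then use HAVING for the count condition

Corrected query:
SELECT name FROM students GROUP BY name HAVING COUNT(*) > 1

Result:
name 
-----
Grace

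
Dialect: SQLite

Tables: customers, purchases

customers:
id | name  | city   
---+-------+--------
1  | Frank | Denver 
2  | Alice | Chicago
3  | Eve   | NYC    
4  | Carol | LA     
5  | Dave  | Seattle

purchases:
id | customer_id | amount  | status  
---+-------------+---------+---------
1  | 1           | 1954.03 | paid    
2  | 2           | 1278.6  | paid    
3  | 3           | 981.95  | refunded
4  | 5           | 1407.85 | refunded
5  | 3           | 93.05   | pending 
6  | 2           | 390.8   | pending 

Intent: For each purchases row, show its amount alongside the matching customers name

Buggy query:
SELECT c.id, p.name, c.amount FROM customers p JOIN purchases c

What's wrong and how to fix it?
Bug: JOIN with no ON clause produces a cartesian product; every purchases row pairs with every customers row

Fix: Specify the join condition linking the foreign key to the parent id

Corrected query:
SELECT c.id, p.name, c.amount FROM customers p JOIN purchases c ON c.customer_id = p.id

Result:
id | name  | amount 
---+-------+--------
1  | Frank | 1954.03
2  | Alice | 1278.6 
3  | Eve   | 981.95 
4  | Dave  | 1407.85
5  | Eve   | 93.05  
6  | Alice | 390.8  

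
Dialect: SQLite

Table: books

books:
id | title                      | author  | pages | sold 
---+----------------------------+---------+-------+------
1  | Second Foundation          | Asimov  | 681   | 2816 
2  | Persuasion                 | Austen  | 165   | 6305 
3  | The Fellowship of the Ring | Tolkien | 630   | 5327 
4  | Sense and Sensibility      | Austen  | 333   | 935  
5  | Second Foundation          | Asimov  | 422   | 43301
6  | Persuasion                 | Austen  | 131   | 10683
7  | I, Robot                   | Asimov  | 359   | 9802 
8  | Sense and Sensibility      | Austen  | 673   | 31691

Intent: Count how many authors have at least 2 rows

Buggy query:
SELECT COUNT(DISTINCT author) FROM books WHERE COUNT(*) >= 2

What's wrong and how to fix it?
Bug: COUNT(*) cannot appear in WHERE; the per-group count doesn't exist yet

Fix: Use a subquery that GROUPs and filters with HAVING, then count its rows

Corrected query:
SELECT COUNT(*) FROM (SELECT author FROM books GROUP BY author HAVING COUNT(*) >= 2)

Result:
COUNT(*)
--------
2       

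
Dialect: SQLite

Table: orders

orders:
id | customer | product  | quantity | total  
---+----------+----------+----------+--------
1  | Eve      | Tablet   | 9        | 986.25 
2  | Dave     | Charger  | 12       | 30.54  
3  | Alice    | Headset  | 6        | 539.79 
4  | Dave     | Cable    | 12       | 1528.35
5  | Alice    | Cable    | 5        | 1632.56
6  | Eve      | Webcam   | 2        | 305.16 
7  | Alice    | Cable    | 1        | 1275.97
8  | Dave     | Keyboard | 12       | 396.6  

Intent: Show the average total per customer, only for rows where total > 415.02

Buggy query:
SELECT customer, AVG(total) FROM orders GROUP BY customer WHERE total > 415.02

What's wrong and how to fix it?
Bug: Row-level WHERE must come before GROUP BY in the clause order

Fix: Place WHERE between FROM and GROUP BY

Corrected query:
SELECT customer, AVG(total) FROM orders WHERE total > 415.02 GROUP BY customer

Result:
customer | AVG(total)
---------+-----------
Alice    | 1149.44   
Dave     | 1528.35   
Eve      | 986.25    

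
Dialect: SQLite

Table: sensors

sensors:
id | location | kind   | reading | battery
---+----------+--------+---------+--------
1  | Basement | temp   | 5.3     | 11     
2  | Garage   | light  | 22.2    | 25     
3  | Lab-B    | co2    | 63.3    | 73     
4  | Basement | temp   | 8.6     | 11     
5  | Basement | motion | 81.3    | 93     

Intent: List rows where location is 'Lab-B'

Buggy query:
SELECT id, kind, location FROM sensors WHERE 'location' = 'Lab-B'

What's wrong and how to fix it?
Bug: Single quotes denote string literals in SQL; the column name is being compared as a constant string

Fix: Remove the quotes around the column name (or use double quotes for an identifier)

Corrected query:
SELECT id, kind, location FROM sensors WHERE location = 'Lab-B'

Result:
id | kind | location
---+------+---------
3  | co2  | Lab-B   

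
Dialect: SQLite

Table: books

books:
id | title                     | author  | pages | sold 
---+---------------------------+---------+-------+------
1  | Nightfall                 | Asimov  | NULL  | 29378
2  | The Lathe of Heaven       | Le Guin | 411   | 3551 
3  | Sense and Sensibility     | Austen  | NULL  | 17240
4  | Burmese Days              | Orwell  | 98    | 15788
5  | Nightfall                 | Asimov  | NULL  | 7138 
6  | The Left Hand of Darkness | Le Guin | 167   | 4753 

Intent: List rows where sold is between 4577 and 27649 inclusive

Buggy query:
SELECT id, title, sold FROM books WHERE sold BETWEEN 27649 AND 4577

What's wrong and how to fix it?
Bug: The bounds are reversed; BETWEEN a AND b requires a <= b to match anything

Fix: Swap the bounds so the smaller value comes first

Corrected query:
SELECT id, title, sold FROM books WHERE sold BETWEEN 4577 AND 27649

Result:
id | title                     | sold 
---+---------------------------+------
3  | Sense and Sensibility     | 17240
4  | Burmese Days              | 15788
5  | Nightfall                 | 7138 
6  | The Left Hand of Darkness | 4753 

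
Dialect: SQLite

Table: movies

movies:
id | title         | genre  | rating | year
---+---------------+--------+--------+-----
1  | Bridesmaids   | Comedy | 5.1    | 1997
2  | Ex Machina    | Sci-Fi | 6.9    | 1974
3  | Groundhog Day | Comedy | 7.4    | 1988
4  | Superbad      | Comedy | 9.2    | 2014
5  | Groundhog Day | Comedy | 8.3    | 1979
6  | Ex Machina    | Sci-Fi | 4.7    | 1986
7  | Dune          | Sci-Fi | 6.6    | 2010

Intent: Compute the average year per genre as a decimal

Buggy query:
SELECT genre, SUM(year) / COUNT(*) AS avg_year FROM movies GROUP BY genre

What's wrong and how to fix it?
Bug: SUM(year) and COUNT(*) are both integers; the division truncates the fractional part

Fix: Cast one side to REAL so the division keeps the fractional part

Corrected query:
SELECT genre, SUM(year) * 1.0 / COUNT(*) AS avg_year FROM movies GROUP BY genre

Result:
genre  | avg_year
-------+---------
Comedy | 1994.5  
Sci-Fi | 1990    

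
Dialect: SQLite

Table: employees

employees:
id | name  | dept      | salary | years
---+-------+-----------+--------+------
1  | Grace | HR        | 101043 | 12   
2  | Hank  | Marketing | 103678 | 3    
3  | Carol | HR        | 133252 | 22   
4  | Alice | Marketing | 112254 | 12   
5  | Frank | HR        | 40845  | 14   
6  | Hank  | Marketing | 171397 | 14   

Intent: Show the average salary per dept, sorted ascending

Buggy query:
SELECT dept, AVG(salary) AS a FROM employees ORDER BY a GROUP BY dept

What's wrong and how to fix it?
Bug: GROUP BY must precede ORDER BY

Fix: Move ORDER BY to the end, after GROUP BY

Corrected query:
SELECT dept, AVG(salary) AS a FROM employees GROUP BY dept ORDER BY a

Result:
dept      | a            
----------+--------------
HR        | 91713.333333 
Marketing | 129109.666667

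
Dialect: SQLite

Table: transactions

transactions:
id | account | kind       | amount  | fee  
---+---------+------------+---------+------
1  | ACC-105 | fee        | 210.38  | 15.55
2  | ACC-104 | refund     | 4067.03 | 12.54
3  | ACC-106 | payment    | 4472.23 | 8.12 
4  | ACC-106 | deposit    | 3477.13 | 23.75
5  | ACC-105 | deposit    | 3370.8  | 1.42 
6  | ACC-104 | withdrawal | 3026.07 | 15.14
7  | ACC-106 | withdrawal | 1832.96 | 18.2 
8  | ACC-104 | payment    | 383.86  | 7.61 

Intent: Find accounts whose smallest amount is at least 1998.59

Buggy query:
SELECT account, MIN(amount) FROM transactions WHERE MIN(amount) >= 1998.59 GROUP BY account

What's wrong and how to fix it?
Bug: MIN() in WHERE is a misuse of aggregate

Fix: Replace WHERE with HAVING after the GROUP BY

Corrected query:
SELECT account, MIN(amount) FROM transactions GROUP BY account HAVING MIN(amount) >= 1998.59

Result:
(no rows)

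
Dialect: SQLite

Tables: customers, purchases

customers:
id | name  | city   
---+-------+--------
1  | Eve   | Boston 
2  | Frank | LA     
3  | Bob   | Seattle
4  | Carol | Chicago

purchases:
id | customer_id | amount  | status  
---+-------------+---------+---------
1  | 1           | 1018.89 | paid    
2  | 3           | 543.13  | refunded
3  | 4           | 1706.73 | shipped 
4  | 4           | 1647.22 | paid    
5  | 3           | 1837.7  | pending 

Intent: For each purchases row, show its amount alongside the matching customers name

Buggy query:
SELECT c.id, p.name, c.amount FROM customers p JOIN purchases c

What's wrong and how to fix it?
Bug: Missing join condition: each purchases row is matched to all customers rows instead of just its own

Fix: Specify the join condition linking the foreign key to the parent id

Corrected query:
SELECT c.id, p.name, c.amount FROM customers p JOIN purchases c ON c.customer_id = p.id

Result:
id | name  | amount 
---+-------+--------
1  | Eve   | 1018.89
2  | Bob   | 543.13 
3  | Carol | 1706.73
4  | Carol | 1647.22
5  | Bob   | 1837.7 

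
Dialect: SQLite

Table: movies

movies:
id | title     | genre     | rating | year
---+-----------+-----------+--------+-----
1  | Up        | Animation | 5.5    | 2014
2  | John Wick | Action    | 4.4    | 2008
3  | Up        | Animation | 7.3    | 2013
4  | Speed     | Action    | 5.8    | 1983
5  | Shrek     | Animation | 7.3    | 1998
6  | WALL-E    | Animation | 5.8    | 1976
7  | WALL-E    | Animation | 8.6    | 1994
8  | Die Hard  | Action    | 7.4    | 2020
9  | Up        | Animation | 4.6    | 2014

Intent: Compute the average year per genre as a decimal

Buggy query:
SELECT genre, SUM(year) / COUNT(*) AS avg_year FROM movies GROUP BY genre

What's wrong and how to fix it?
Bug: Both operands are integers, so '/' performs integer division and truncates

Fix: Cast one side to REAL so the division keeps the fractional part

Corrected query:
SELECT genre, SUM(year) * 1.0 / COUNT(*) AS avg_year FROM movies GROUP BY genre

Result:
genre     | avg_year   
----------+------------
Action    | 2003.666667
Animation | 2001.5     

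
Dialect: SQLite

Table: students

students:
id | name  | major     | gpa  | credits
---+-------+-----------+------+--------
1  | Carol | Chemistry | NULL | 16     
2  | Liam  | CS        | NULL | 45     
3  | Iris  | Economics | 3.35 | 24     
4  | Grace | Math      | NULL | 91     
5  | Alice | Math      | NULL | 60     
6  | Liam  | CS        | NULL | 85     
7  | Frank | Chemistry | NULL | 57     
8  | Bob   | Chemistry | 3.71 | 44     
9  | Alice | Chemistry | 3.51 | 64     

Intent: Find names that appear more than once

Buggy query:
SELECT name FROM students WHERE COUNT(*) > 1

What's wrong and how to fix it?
Bug: WHERE can't reference COUNT(*); aggregates are computed after WHERE

Fix: GROUP BY name, then filter groups with HAVING COUNT(*) > 1

Corrected query:
SELECT name FROM students GROUP BY name HAVING COUNT(*) > 1

Result:
name 
-----
Alice
Liam 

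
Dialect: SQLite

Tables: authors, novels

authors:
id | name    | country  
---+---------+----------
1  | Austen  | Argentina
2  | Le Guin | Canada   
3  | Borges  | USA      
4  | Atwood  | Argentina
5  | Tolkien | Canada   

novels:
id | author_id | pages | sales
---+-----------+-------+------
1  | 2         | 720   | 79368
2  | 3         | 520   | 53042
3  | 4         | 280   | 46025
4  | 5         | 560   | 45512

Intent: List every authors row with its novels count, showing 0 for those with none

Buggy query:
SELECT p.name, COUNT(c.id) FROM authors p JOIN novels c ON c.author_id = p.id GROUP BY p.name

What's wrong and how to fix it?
Bug: An inner join excludes parents with zero children

Fix: Use LEFT JOIN so parents without children still appear (COUNT(c.id) gives 0)

Corrected query:
SELECT p.name, COUNT(c.id) FROM authors p LEFT JOIN novels c ON c.author_id = p.id GROUP BY p.name

Result:
name    | COUNT(c.id)
--------+------------
Atwood  | 1          
Austen  | 0          
Borges  | 1          
Le Guin | 1          
Tolkien | 1          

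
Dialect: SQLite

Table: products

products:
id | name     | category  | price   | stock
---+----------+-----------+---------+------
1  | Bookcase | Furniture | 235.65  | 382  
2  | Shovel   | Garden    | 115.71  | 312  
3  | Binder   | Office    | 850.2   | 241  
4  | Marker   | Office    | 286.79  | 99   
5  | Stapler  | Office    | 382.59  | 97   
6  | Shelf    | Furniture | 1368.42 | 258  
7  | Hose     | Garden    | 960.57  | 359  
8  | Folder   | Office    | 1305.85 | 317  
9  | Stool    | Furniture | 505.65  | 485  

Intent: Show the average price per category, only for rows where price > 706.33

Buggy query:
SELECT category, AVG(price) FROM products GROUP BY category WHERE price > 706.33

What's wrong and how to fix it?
Bug: WHERE cannot follow GROUP BY

Fix: Place WHERE between FROM and GROUP BY

Corrected query:
SELECT category, AVG(price) FROM products WHERE price > 706.33 GROUP BY category

Result:
category  | AVG(price)
----------+-----------
Furniture | 1368.42   
Garden    | 960.57    
Office    | 1078.025  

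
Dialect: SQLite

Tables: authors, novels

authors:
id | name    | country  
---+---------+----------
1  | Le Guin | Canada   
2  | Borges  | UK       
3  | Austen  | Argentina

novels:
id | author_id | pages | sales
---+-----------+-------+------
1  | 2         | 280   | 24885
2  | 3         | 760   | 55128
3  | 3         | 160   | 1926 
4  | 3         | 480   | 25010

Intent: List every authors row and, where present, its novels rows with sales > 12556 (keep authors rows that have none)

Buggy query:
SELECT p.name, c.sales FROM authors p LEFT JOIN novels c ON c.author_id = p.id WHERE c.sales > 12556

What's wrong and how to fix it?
Bug: Filtering c.sales in WHERE discards the NULL rows produced by LEFT JOIN, turning it into an inner join

Fix: Move the right-table condition into the ON clause so unmatched parents are kept

Corrected query:
SELECT p.name, c.sales FROM authors p LEFT JOIN novels c ON c.author_id = p.id AND c.sales > 12556

Result:
name    | sales
--------+------
Le Guin | NULL 
Borges  | 24885
Austen  | 25010
Austen  | 55128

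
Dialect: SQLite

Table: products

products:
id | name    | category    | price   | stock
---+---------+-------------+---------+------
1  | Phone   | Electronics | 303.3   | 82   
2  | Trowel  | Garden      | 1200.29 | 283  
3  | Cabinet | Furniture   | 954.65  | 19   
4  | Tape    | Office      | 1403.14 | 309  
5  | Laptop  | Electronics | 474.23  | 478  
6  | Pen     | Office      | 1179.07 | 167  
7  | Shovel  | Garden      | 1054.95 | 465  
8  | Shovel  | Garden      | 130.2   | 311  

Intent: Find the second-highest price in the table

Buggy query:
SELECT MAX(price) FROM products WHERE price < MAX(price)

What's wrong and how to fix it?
Bug: The inner MAX is an aggregate inside WHERE, which is not allowed

Fix: Compute the overall MAX in a subquery, then take MAX of rows below it

Corrected query:
SELECT MAX(price) FROM products WHERE price < (SELECT MAX(price) FROM products)

Result:
MAX(price)
----------
1200.29   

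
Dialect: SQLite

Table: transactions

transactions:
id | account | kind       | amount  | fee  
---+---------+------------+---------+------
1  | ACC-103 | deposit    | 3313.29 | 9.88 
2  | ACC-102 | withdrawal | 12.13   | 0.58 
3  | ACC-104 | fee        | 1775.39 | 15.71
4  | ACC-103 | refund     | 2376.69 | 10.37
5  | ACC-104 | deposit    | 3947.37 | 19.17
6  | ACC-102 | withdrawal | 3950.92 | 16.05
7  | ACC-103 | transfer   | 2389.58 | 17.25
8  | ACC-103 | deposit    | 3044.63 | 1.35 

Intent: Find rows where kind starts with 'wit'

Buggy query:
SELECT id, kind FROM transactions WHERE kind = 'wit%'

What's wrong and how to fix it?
Bug: Wildcards only work with LIKE; '=' treats '%' as a literal character

Fix: Use LIKE for wildcard pattern matching

Corrected query:
SELECT id, kind FROM transactions WHERE kind LIKE 'wit%'

Result:
id | kind      
---+-----------
2  | withdrawal
6  | withdrawal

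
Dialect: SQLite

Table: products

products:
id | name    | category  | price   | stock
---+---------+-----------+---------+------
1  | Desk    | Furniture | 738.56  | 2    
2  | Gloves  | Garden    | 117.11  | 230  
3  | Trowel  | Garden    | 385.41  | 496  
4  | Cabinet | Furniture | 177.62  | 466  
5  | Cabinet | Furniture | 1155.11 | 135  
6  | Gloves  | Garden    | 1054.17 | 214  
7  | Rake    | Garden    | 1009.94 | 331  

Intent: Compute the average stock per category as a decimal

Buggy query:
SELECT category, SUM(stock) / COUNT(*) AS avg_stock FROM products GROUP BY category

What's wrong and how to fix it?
Bug: Both operands are integers, so '/' performs integer division and truncates

Fix: Cast one side to REAL so the division keeps the fractional part

Corrected query:
SELECT category, SUM(stock) * 1.0 / COUNT(*) AS avg_stock FROM products GROUP BY category

Result:
category  | avg_stock
----------+----------
Furniture | 201      
Garden    | 317.75   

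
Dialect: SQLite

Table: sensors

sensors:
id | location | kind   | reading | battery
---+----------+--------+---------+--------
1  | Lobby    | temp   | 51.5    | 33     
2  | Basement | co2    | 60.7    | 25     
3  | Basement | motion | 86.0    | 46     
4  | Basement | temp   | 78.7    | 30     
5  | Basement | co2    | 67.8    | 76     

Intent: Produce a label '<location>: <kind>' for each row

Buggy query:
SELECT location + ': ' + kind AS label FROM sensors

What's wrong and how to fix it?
Bug: SQLite uses || for string concatenation; + coerces text to numbers (yielding 0)

Fix: Replace + with || to concatenate text

Corrected query:
SELECT location || ': ' || kind AS label FROM sensors

Result:
label           
----------------
Lobby: temp     
Basement: co2   
Basement: motion
Basement: temp  
Basement: co2   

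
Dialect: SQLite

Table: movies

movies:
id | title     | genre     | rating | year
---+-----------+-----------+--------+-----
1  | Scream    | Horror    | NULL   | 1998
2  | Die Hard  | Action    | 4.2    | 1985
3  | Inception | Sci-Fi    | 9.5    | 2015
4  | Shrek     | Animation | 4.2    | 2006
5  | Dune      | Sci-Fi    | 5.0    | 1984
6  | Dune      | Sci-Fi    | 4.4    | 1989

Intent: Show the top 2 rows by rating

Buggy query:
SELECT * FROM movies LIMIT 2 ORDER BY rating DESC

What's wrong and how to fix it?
Bug: ORDER BY cannot follow LIMIT; LIMIT is the final clause

Fix: Swap the clauses: ORDER BY first, then LIMIT

Corrected query:
SELECT * FROM movies ORDER BY rating DESC LIMIT 2

Result:
id | title     | genre  | rating | year
---+-----------+--------+--------+-----
3  | Inception | Sci-Fi | 9.5    | 2015
5  | Dune      | Sci-Fi | 5      | 1984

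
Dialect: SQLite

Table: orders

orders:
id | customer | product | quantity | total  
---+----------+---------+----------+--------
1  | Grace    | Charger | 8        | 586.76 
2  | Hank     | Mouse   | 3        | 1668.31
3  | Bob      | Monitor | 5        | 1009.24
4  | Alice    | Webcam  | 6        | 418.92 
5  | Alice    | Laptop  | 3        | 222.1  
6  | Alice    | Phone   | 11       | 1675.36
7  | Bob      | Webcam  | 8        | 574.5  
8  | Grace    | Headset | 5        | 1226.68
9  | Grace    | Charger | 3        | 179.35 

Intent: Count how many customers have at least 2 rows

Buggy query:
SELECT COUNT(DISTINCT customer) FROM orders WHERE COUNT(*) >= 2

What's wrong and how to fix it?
Bug: WHERE filters individual rows, not groups, so a group-level COUNT is invalid there

Fix: Group first with HAVING COUNT(*) >= 2, then COUNT the resulting groups

Corrected query:
SELECT COUNT(*) FROM (SELECT customer FROM orders GROUP BY customer HAVING COUNT(*) >= 2)

Result:
COUNT(*)
--------
3       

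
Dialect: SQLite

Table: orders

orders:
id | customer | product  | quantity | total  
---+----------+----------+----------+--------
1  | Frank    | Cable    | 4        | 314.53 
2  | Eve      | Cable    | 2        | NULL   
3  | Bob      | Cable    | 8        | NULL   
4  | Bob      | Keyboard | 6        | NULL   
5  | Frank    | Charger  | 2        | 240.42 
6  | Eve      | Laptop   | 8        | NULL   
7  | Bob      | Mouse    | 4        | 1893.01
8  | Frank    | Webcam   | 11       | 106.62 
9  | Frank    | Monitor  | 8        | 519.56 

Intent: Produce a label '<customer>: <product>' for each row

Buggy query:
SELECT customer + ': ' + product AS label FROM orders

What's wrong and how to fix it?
Bug: '+' is numeric addition; on text columns SQLite converts them to 0 instead of concatenating

Fix: Replace + with || to concatenate text

Corrected query:
SELECT customer || ': ' || product AS label FROM orders

Result:
label         
--------------
Frank: Cable  
Eve: Cable    
Bob: Cable    
Bob: Keyboard 
Frank: Charger
Eve: Laptop   
Bob: Mouse    
Frank: Webcam 
Frank: Monitor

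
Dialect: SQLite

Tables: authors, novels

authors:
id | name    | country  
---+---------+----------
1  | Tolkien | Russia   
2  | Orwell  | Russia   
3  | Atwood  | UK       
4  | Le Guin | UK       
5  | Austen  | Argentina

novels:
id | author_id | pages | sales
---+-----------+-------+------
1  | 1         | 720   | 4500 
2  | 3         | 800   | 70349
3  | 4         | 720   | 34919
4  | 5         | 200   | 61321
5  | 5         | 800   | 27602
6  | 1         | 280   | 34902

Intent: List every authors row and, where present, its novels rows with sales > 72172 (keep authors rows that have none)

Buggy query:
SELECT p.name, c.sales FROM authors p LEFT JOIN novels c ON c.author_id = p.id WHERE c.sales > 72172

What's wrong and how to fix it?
Bug: A WHERE condition on the right-hand table after LEFT JOIN drops unmatched parents

Fix: Put 'c.sales > 72172' in the JOIN's ON clause instead of WHERE

Corrected query:
SELECT p.name, c.sales FROM authors p LEFT JOIN novels c ON c.author_id = p.id AND c.sales > 72172

Result:
name    | sales
--------+------
Tolkien | NULL 
Orwell  | NULL 
Atwood  | NULL 
Le Guin | NULL 
Austen  | NULL 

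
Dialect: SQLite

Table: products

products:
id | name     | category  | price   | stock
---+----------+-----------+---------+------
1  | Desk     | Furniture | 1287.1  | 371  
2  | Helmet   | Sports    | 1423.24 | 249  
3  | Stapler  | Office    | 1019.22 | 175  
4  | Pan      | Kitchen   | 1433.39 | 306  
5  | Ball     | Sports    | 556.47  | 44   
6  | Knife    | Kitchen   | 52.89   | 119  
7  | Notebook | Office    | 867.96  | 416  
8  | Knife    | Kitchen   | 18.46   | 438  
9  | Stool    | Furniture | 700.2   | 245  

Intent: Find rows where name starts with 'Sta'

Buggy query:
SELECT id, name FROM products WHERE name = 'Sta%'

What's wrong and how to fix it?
Bug: Wildcards only work with LIKE; '=' treats '%' as a literal character

Fix: Use LIKE for wildcard pattern matching

Corrected query:
SELECT id, name FROM products WHERE name LIKE 'Sta%'

Result:
id | name   
---+--------
3  | Stapler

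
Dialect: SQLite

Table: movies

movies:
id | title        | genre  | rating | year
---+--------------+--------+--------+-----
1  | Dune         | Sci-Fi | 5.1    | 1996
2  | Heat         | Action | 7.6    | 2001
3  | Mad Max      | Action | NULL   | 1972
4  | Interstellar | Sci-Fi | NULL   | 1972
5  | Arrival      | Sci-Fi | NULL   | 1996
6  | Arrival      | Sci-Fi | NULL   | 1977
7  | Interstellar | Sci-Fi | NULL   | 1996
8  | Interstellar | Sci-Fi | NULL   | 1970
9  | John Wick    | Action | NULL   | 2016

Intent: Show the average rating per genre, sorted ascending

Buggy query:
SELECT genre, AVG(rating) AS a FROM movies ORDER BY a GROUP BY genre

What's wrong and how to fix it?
Bug: GROUP BY must precede ORDER BY

Fix: Reorder: SELECT … FROM … GROUP BY … ORDER BY …

Corrected query:
SELECT genre, AVG(rating) AS a FROM movies GROUP BY genre ORDER BY a

Result:
genre  | a  
-------+----
Sci-Fi | 5.1
Action | 7.6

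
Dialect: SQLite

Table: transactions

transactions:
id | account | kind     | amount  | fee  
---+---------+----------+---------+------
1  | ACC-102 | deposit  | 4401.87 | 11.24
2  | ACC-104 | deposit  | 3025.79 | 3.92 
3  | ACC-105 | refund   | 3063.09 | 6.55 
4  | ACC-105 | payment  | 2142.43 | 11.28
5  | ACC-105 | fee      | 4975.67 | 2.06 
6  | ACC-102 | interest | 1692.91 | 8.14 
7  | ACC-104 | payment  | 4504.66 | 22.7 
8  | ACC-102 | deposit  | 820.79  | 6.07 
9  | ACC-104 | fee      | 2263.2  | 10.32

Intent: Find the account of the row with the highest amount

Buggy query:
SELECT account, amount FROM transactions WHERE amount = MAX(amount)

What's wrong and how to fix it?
Bug: WHERE is evaluated per row; an aggregate over the whole table isn't defined there

Fix: Use a subquery: WHERE amount = (SELECT MAX(amount) FROM transactions)

Corrected query:
SELECT account, amount FROM transactions WHERE amount = (SELECT MAX(amount) FROM transactions)

Result:
account | amount 
--------+--------
ACC-105 | 4975.67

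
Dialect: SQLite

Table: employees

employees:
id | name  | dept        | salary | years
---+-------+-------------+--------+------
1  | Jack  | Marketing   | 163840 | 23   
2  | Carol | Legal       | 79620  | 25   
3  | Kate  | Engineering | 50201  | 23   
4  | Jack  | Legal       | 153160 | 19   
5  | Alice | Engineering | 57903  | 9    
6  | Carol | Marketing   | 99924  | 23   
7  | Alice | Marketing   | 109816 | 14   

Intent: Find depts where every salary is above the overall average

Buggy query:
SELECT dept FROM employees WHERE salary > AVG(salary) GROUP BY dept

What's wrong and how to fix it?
Bug: AVG() is an aggregate; it can't sit directly in WHERE

Fix: Compute the overall average in a scalar subquery and compare each group's MIN against it in HAVING

Corrected query:
SELECT dept FROM employees GROUP BY dept HAVING MIN(salary) > (SELECT AVG(salary) FROM employees)

Result:
(no rows)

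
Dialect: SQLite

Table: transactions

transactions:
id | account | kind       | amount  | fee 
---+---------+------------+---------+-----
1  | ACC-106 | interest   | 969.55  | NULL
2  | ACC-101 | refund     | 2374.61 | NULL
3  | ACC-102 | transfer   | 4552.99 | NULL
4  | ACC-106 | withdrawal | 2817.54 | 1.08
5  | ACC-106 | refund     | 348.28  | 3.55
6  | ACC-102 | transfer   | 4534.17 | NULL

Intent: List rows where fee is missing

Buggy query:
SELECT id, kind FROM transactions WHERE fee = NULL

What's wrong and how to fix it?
Bug: Comparing to NULL with '=' never matches; NULL = NULL is unknown, not true

Fix: Replace '= NULL' with 'IS NULL'

Corrected query:
SELECT id, kind FROM transactions WHERE fee IS NULL

Result:
id | kind    
---+---------
1  | interest
2  | refund  
3  | transfer
6  | transfer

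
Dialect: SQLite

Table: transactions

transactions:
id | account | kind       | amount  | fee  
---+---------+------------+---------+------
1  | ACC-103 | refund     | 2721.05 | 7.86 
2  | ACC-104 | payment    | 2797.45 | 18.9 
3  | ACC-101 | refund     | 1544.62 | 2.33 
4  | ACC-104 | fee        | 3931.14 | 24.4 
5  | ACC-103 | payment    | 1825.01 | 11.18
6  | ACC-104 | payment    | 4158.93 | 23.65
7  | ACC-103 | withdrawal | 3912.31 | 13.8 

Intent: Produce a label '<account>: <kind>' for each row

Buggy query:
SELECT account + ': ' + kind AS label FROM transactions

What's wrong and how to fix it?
Bug: SQLite uses || for string concatenation; + coerces text to numbers (yielding 0)

Fix: Replace + with || to concatenate text

Corrected query:
SELECT account || ': ' || kind AS label FROM transactions

Result:
label              
-------------------
ACC-103: refund    
ACC-104: payment   
ACC-101: refund    
ACC-104: fee       
ACC-103: payment   
ACC-104: payment   
ACC-103: withdrawal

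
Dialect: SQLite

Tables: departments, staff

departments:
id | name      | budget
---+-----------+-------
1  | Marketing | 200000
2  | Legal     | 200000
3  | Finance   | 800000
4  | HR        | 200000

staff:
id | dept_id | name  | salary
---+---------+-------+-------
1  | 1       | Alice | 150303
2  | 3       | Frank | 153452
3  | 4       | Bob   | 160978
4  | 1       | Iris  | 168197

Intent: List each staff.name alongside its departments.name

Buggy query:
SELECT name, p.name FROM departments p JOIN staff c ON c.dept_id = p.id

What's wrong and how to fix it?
Bug: 'name' exists in both joined tables, so the database can't tell which one is meant

Fix: Prefix ambiguous columns with the table alias

Corrected query:
SELECT c.name, p.name FROM departments p JOIN staff c ON c.dept_id = p.id

Result:
name  | name     
------+----------
Alice | Marketing
Frank | Finance  
Bob   | HR       
Iris  | Marketing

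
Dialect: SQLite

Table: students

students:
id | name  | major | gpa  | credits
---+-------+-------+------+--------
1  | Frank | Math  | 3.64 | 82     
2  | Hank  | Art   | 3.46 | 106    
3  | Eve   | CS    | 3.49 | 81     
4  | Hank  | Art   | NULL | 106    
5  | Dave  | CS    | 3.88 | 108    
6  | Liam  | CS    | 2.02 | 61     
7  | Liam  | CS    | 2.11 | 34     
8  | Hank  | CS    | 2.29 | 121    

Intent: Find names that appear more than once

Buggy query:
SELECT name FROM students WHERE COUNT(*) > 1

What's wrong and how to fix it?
Bug: WHERE can't reference COUNT(*); aggregates are computed after WHERE

Fix: GROUP BY name, then filter groups with HAVING COUNT(*) > 1

Corrected query:
SELECT name FROM students GROUP BY name HAVING COUNT(*) > 1

Result:
name
----
Hank
Liam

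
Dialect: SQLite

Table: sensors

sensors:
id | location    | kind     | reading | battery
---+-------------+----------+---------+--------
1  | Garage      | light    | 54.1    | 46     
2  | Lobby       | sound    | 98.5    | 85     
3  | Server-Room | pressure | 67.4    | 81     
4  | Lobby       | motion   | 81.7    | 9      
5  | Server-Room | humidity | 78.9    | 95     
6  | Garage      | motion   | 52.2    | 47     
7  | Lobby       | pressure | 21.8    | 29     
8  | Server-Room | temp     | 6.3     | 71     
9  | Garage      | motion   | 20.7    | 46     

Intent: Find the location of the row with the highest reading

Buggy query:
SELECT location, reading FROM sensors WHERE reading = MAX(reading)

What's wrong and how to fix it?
Bug: WHERE is evaluated per row; an aggregate over the whole table isn't defined there

Fix: Wrap MAX in a scalar subquery so WHERE compares against a single value

Corrected query:
SELECT location, reading FROM sensors WHERE reading = (SELECT MAX(reading) FROM sensors)

Result:
location | reading
---------+--------
Lobby    | 98.5   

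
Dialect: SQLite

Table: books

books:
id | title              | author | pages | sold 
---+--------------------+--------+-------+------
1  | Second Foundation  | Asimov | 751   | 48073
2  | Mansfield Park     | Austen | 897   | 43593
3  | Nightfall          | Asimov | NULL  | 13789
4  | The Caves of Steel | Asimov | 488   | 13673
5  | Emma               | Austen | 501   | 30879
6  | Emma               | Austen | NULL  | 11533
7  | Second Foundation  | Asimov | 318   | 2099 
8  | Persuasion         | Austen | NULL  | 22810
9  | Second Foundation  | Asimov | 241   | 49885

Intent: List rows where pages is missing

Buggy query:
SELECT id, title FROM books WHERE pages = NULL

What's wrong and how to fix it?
Bug: Comparing to NULL with '=' never matches; NULL = NULL is unknown, not true

Fix: Use IS NULL to test for NULL

Corrected query:
SELECT id, title FROM books WHERE pages IS NULL

Result:
id | title     
---+-----------
3  | Nightfall 
6  | Emma      
8  | Persuasion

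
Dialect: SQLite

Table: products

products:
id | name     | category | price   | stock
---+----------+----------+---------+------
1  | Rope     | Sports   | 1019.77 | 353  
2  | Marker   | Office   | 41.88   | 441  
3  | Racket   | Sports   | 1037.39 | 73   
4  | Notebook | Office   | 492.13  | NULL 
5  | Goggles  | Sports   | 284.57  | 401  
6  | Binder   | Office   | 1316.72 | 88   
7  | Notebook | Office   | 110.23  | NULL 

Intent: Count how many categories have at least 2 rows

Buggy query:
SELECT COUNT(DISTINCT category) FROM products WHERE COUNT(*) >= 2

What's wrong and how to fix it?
Bug: WHERE filters individual rows, not groups, so a group-level COUNT is invalid there

Fix: Group first with HAVING COUNT(*) >= 2, then COUNT the resulting groups

Corrected query:
SELECT COUNT(*) FROM (SELECT category FROM products GROUP BY category HAVING COUNT(*) >= 2)

Result:
COUNT(*)
--------
2       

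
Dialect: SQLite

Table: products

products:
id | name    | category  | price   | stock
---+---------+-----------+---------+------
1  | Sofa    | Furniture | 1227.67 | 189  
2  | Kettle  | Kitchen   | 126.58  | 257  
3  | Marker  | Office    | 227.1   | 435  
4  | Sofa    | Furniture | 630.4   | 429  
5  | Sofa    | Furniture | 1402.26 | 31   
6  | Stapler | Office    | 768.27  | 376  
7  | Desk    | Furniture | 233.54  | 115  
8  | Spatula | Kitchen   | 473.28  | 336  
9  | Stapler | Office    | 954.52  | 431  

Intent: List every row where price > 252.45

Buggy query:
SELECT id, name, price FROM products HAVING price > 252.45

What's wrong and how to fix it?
Bug: HAVING filters the output of aggregation, but this query has no GROUP BY and no aggregate functions, so SQLite rejects it (HAVING clause on a non-aggregate query); the condition here is per row

Fix: Replace HAVING with WHERE since the condition applies to individual rows

Corrected query:
SELECT id, name, price FROM products WHERE price > 252.45

Result:
id | name    | price  
---+---------+--------
1  | Sofa    | 1227.67
4  | Sofa    | 630.4  
5  | Sofa    | 1402.26
6  | Stapler | 768.27 
8  | Spatula | 473.28 
9  | Stapler | 954.52 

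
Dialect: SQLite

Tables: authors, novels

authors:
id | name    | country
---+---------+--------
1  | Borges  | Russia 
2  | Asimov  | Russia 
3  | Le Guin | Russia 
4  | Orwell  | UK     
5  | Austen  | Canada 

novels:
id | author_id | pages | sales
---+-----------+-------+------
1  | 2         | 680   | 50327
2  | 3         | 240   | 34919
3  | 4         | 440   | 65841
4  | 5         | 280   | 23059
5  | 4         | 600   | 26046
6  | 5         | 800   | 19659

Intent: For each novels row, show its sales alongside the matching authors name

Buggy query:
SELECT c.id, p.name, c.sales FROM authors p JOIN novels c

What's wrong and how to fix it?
Bug: Missing join condition: each novels row is matched to all authors rows instead of just its own

Fix: Specify the join condition linking the foreign key to the parent id

Corrected query:
SELECT c.id, p.name, c.sales FROM authors p JOIN novels c ON c.author_id = p.id

Result:
id | name    | sales
---+---------+------
1  | Asimov  | 50327
2  | Le Guin | 34919
3  | Orwell  | 65841
4  | Austen  | 23059
5  | Orwell  | 26046
6  | Austen  | 19659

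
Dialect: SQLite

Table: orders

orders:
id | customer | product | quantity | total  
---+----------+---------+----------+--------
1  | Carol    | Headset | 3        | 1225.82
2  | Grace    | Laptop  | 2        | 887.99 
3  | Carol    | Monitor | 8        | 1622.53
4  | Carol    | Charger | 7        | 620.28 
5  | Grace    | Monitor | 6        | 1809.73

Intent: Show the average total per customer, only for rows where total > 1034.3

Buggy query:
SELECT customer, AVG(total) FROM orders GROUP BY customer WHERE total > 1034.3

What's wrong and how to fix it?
Bug: WHERE cannot follow GROUP BY

Fix: Move the WHERE clause before GROUP BY

Corrected query:
SELECT customer, AVG(total) FROM orders WHERE total > 1034.3 GROUP BY customer

Result:
customer | AVG(total)
---------+-----------
Carol    | 1424.175  
Grace    | 1809.73   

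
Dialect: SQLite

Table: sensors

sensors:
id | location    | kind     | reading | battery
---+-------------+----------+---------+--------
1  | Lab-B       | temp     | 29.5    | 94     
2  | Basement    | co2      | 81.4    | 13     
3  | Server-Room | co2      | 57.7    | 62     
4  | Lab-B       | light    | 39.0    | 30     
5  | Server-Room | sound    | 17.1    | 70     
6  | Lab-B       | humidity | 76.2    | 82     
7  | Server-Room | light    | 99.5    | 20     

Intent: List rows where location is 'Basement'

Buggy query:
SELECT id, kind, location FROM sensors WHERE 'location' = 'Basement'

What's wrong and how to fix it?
Bug: Single quotes denote string literals in SQL; the column name is being compared as a constant string

Fix: Remove the quotes around the column name (or use double quotes for an identifier)

Corrected query:
SELECT id, kind, location FROM sensors WHERE location = 'Basement'

Result:
id | kind | location
---+------+---------
2  | co2  | Basement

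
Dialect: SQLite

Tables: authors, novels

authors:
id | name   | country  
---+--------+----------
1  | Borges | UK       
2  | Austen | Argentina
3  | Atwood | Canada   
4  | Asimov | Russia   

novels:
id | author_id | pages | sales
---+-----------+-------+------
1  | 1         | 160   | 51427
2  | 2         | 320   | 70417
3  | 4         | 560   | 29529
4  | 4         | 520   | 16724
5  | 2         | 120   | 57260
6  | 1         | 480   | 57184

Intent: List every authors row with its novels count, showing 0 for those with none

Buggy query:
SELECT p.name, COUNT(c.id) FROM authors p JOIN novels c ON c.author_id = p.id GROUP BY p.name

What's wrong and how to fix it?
Bug: INNER JOIN drops authors rows that have no matching novels rows

Fix: Use LEFT JOIN so parents without children still appear (COUNT(c.id) gives 0)

Corrected query:
SELECT p.name, COUNT(c.id) FROM authors p LEFT JOIN novels c ON c.author_id = p.id GROUP BY p.name

Result:
name   | COUNT(c.id)
-------+------------
Asimov | 2          
Atwood | 0          
Austen | 2          
Borges | 2          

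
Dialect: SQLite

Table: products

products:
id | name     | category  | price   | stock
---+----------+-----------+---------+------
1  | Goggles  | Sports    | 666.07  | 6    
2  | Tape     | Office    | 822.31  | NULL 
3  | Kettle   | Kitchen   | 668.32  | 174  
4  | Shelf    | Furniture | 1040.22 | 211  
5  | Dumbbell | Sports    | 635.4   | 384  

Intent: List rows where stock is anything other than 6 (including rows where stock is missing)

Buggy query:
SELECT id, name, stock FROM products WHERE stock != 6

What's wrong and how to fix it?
Bug: Inequality against NULL is unknown, not true; rows with NULL are dropped

Fix: Handle NULL separately with IS NULL alongside the inequality

Corrected query:
SELECT id, name, stock FROM products WHERE stock != 6 OR stock IS NULL

Result:
id | name     | stock
---+----------+------
2  | Tape     | NULL 
3  | Kettle   | 174  
4  | Shelf    | 211  
5  | Dumbbell | 384  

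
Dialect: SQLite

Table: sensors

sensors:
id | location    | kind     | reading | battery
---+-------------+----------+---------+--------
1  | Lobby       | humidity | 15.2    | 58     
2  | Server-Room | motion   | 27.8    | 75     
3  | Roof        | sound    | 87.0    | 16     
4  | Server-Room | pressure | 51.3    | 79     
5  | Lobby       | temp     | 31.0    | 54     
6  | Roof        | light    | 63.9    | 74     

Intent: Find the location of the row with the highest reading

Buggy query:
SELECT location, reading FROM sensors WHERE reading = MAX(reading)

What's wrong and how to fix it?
Bug: MAX(reading) is an aggregate and cannot be used directly in WHERE

Fix: Use a subquery: WHERE reading = (SELECT MAX(reading) FROM sensors)

Corrected query:
SELECT location, reading FROM sensors WHERE reading = (SELECT MAX(reading) FROM sensors)

Result:
location | reading
---------+--------
Roof     | 87     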